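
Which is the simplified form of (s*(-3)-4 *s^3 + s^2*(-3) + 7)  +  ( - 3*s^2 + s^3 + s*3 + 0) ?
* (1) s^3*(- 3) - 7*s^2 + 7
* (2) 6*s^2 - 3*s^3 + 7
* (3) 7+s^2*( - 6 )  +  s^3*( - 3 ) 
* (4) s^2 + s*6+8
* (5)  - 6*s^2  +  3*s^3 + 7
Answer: 3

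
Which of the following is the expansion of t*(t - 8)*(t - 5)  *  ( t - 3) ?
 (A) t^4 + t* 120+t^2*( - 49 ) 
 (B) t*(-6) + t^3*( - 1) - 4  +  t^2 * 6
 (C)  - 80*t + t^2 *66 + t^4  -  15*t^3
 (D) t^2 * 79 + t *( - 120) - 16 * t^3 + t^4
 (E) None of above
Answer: D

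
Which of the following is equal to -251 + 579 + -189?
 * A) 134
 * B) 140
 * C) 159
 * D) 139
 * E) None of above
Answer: D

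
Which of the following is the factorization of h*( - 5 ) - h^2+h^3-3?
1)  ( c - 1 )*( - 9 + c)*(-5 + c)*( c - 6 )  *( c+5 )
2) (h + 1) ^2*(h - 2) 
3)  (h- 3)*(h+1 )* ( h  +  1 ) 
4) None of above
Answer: 3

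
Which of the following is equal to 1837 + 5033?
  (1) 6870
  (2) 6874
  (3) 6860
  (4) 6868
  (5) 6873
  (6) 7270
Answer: 1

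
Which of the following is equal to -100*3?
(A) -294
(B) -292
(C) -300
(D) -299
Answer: C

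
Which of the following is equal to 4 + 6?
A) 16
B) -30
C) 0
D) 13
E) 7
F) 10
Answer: F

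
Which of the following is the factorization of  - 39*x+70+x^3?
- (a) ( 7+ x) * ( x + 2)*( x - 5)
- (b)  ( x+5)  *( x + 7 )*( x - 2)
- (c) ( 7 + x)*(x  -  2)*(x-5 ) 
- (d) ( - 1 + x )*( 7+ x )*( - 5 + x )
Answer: c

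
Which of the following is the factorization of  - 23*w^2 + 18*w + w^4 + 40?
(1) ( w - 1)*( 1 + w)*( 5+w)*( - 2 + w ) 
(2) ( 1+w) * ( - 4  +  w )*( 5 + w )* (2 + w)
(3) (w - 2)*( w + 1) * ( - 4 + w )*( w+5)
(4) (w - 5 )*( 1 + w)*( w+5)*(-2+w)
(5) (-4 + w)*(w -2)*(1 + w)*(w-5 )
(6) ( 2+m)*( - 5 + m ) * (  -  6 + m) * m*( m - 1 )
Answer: 3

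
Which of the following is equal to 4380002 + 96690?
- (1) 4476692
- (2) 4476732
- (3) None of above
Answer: 1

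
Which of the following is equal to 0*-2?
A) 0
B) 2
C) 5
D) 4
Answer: A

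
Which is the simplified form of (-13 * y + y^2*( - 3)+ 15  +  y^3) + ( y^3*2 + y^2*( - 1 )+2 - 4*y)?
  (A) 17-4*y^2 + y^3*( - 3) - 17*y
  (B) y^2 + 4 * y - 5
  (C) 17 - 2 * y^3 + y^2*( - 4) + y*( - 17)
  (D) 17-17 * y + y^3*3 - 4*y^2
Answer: D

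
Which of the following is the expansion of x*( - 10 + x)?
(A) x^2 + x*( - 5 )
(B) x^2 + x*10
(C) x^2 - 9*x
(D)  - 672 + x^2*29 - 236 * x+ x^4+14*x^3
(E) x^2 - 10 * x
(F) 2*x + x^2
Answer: E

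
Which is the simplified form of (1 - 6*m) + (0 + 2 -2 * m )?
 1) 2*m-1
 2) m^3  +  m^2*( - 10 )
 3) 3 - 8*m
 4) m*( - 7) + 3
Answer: 3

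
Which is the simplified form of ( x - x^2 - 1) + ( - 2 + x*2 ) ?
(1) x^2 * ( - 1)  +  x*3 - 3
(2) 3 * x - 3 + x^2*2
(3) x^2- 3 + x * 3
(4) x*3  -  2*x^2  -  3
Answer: 1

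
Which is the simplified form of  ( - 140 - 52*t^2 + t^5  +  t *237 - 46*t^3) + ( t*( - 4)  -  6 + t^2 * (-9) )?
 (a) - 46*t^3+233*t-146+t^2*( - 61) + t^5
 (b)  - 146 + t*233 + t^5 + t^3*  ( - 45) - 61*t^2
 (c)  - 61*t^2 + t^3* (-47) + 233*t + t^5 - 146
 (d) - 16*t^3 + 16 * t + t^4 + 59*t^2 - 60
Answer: a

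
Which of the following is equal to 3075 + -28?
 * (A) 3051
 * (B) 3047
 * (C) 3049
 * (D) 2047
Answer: B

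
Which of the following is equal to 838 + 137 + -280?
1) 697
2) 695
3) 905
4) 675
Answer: 2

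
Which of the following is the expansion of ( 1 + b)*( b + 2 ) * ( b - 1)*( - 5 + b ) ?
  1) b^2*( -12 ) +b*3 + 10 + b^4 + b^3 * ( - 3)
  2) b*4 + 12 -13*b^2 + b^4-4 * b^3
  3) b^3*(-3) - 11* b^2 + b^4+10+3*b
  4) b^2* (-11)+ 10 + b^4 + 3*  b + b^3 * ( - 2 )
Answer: 3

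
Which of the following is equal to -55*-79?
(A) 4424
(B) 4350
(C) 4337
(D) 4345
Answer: D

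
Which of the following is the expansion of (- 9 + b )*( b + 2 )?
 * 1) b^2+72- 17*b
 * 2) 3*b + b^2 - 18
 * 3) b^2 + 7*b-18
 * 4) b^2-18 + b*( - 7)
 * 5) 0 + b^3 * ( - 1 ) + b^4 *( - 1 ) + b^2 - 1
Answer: 4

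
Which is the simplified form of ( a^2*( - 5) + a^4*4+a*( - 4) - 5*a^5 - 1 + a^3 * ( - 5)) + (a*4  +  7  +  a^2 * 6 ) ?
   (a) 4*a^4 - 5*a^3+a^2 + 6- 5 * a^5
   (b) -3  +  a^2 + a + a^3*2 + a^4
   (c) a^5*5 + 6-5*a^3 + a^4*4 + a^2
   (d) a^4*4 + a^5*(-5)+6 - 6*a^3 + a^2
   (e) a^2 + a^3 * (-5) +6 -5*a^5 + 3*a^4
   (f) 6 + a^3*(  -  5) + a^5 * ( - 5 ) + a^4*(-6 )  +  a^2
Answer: a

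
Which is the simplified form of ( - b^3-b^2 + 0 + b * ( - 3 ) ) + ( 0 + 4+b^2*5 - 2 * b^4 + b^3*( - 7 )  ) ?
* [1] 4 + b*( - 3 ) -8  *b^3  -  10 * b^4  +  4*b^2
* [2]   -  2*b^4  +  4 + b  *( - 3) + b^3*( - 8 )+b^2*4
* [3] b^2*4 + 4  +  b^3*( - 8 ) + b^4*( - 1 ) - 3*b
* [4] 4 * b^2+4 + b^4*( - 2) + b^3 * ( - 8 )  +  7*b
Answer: 2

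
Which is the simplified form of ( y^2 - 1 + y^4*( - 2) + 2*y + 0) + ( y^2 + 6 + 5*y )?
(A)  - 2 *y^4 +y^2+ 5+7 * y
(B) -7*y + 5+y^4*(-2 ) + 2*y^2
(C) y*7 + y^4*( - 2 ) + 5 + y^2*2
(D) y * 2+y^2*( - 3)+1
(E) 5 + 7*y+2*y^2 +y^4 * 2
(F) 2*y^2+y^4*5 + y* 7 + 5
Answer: C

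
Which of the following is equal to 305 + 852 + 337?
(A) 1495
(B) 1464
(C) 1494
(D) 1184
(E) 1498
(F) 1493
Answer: C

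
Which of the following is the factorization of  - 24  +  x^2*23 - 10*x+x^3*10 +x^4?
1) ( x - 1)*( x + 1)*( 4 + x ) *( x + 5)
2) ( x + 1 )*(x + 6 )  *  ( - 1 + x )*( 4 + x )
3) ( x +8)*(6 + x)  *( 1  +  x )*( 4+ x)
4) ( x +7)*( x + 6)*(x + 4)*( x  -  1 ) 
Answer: 2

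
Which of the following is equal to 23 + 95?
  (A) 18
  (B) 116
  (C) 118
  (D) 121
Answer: C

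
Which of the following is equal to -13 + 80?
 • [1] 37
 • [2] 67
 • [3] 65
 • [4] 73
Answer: 2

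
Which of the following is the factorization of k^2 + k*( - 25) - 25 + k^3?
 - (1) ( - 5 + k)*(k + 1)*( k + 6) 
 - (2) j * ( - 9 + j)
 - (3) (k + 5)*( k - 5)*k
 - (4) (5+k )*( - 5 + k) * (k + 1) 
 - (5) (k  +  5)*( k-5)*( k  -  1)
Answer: 4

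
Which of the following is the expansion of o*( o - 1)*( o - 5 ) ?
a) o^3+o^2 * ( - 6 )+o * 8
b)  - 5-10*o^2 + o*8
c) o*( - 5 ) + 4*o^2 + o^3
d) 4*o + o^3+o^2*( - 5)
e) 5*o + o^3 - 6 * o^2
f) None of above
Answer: e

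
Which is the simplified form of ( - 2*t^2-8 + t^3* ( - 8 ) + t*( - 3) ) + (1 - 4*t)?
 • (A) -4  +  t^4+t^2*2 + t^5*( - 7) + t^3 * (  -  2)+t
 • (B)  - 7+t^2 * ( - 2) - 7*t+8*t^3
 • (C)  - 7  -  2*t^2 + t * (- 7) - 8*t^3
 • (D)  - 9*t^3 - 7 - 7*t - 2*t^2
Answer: C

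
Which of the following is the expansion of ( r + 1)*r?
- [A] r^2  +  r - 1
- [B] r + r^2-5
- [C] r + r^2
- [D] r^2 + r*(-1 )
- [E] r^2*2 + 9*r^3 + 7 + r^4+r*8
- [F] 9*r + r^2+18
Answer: C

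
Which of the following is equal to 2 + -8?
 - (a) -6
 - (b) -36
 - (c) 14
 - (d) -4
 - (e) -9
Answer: a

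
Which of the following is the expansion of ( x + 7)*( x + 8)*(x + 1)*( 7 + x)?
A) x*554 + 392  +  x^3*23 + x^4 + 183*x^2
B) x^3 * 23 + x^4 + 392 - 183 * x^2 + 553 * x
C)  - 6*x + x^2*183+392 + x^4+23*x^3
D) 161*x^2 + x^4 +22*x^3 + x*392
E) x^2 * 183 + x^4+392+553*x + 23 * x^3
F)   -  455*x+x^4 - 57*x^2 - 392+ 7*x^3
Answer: E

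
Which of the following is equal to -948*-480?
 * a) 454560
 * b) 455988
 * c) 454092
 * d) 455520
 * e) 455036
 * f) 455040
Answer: f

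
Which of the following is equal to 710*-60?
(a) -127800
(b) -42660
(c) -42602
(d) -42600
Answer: d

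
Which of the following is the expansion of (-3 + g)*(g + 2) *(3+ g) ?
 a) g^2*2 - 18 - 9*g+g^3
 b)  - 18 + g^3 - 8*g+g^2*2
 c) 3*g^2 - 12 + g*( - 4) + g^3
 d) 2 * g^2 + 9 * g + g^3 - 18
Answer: a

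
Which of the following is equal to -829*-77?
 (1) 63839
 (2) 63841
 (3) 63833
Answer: 3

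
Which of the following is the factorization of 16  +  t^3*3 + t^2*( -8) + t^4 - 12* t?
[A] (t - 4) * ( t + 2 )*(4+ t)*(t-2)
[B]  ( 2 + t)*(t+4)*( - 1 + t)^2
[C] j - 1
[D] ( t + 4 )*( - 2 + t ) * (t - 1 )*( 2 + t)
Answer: D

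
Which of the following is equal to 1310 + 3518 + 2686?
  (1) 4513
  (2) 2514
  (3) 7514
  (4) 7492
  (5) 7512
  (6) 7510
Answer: 3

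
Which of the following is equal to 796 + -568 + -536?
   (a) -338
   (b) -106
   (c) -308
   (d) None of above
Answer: c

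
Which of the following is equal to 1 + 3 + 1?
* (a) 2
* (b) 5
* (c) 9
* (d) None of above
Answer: b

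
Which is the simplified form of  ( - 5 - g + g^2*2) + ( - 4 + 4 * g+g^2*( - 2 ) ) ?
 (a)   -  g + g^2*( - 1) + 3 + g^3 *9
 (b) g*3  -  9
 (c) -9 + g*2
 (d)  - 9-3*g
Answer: b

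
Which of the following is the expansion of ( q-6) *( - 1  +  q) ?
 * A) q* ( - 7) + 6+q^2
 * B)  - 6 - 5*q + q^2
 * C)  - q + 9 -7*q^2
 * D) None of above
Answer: A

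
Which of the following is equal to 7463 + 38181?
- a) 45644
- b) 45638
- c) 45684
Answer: a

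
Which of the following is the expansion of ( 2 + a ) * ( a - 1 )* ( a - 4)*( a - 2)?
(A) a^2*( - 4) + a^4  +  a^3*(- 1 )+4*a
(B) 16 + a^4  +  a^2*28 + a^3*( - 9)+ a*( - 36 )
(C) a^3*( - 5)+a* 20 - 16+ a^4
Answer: C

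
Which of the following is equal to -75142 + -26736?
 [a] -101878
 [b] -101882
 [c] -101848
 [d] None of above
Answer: a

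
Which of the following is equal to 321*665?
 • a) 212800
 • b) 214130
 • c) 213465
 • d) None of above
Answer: c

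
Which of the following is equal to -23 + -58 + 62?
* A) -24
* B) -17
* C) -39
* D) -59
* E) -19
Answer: E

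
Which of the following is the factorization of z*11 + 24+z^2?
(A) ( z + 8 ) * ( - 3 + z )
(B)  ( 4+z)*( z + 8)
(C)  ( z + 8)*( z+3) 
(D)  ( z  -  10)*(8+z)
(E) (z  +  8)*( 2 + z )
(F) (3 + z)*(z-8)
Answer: C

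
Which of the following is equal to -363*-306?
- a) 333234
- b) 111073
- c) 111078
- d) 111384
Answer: c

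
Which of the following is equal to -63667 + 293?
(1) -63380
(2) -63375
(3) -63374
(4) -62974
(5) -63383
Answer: 3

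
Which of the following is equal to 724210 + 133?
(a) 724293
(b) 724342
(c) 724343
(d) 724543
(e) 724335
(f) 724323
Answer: c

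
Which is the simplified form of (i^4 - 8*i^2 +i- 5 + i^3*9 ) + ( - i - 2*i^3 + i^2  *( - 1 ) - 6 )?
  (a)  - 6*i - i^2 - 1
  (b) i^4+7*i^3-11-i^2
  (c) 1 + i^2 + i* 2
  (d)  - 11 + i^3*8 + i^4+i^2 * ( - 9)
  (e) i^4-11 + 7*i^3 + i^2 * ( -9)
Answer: e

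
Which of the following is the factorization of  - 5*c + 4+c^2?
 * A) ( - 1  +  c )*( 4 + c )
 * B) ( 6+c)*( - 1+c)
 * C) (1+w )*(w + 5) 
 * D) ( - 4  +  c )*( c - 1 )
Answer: D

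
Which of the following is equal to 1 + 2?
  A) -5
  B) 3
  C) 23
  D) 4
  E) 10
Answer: B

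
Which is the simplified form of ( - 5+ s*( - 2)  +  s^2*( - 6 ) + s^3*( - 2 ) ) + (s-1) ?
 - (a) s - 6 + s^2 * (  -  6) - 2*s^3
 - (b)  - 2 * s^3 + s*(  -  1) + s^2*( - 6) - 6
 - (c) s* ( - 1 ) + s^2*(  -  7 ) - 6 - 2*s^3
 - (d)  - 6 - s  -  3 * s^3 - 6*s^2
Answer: b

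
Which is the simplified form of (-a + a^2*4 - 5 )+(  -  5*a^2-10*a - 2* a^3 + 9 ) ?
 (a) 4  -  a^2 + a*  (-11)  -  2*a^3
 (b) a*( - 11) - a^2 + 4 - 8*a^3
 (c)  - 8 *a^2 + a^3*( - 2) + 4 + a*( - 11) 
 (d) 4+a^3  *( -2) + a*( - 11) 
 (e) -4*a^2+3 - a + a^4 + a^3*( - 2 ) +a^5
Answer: a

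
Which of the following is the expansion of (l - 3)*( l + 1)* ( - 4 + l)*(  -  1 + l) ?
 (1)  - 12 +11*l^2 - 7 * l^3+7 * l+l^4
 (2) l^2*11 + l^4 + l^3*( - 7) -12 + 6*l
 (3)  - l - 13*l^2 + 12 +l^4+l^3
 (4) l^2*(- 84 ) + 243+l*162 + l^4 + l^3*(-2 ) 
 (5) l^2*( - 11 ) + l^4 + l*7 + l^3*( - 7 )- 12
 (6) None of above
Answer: 1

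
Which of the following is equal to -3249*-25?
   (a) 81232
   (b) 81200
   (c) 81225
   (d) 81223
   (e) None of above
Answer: c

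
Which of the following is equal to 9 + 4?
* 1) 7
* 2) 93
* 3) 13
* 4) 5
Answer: 3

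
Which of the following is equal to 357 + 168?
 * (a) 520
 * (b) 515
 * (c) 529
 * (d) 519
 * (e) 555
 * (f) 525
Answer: f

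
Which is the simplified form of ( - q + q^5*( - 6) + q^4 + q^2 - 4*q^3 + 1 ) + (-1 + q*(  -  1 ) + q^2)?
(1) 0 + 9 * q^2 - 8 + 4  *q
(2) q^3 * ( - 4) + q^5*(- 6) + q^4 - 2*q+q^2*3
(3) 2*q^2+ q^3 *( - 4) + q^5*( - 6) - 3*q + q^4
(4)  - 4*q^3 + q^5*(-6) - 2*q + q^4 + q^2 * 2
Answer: 4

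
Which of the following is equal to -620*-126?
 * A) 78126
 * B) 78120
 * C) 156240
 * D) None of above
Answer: B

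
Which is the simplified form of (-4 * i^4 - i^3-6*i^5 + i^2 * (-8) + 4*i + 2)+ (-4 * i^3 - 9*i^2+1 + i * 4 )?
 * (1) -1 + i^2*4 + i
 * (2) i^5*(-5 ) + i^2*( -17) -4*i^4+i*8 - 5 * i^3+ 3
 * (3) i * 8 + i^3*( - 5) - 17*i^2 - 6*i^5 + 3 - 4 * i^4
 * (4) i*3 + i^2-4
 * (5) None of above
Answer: 3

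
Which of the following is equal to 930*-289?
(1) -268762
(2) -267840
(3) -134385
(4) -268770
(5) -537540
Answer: 4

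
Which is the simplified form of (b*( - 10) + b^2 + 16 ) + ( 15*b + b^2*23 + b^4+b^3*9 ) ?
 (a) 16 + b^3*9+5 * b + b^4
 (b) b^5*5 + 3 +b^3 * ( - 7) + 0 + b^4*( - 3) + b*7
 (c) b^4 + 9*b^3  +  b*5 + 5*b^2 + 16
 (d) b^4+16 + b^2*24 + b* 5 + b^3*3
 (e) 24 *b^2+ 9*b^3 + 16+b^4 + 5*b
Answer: e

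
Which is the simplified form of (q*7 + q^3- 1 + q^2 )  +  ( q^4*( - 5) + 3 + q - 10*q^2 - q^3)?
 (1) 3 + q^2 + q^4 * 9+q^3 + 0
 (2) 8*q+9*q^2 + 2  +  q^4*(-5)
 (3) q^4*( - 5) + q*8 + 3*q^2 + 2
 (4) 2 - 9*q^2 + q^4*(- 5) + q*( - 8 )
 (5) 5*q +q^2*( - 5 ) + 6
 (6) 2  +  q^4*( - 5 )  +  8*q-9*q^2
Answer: 6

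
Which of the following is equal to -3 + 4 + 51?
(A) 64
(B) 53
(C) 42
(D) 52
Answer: D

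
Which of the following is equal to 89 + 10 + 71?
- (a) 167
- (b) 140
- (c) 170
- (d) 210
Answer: c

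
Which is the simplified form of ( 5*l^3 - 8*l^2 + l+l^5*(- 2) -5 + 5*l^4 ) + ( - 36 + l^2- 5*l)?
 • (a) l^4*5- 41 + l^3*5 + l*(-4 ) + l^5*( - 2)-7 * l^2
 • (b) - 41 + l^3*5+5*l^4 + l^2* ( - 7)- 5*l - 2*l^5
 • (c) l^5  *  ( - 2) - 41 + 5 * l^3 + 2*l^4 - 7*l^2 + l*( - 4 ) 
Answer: a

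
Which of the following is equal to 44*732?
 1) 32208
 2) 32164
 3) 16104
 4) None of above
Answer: 1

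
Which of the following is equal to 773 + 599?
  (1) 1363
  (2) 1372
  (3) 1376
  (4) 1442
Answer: 2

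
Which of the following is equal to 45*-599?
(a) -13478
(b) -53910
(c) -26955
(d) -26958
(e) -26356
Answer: c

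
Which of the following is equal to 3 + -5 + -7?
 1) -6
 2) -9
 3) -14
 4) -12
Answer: 2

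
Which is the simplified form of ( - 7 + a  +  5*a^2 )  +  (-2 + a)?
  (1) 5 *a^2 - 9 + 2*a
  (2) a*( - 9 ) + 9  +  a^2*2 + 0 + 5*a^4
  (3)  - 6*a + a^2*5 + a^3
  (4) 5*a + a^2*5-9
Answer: 1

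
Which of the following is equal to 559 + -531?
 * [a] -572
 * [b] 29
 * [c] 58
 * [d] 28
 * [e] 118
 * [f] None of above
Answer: d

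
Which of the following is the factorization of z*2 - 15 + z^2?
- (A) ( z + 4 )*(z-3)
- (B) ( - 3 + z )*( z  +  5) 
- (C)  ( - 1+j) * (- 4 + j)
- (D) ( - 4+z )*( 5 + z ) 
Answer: B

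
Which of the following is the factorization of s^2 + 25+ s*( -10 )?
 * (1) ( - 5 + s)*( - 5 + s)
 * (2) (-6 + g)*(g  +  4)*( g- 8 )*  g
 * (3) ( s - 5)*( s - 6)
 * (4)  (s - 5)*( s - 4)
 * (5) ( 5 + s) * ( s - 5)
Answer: 1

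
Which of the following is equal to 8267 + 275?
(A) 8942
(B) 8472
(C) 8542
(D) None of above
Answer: C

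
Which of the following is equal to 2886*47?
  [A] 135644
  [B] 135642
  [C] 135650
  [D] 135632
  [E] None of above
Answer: B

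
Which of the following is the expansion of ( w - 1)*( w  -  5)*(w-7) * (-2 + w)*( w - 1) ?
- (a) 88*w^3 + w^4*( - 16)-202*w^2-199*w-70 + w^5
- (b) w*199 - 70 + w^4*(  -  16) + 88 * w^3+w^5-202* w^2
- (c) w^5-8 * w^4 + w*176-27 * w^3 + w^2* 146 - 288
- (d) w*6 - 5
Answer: b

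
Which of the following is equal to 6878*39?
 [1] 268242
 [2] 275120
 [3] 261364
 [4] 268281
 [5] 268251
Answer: 1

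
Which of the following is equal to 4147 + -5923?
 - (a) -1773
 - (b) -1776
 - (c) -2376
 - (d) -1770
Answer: b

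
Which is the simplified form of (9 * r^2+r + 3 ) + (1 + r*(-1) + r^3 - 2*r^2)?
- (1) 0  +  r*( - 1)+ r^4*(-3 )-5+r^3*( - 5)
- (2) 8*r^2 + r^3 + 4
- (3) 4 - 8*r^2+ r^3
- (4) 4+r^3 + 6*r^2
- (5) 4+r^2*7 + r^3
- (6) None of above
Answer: 5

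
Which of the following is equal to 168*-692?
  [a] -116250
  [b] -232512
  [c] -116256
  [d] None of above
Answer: c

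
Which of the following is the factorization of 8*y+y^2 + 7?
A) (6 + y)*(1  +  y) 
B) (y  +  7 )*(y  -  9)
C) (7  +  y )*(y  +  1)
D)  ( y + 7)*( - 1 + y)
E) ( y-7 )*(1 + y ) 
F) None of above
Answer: C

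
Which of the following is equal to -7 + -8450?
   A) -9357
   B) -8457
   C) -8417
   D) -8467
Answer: B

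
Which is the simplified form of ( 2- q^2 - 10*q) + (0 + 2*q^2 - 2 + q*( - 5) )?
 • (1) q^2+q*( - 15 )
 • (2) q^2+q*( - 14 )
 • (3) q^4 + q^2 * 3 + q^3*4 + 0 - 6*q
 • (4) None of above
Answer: 1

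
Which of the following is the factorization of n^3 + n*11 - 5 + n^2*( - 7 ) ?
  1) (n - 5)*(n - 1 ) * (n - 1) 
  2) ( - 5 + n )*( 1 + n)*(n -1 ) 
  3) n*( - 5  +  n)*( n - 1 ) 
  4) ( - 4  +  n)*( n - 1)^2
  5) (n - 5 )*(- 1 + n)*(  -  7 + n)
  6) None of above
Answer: 1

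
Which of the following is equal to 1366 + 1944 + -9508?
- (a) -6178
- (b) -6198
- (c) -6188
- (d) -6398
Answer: b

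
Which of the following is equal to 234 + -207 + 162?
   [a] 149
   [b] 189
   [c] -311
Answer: b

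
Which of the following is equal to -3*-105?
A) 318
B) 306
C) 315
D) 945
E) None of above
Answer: C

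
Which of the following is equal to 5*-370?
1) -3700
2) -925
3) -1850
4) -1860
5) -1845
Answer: 3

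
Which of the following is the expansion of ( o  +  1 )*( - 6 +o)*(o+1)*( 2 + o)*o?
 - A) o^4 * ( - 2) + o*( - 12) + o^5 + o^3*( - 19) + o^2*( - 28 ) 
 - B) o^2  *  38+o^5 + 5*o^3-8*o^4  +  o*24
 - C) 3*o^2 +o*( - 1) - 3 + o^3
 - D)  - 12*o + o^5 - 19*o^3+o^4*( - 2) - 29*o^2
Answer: A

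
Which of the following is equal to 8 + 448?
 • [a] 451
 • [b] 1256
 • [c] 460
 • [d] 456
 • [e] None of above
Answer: d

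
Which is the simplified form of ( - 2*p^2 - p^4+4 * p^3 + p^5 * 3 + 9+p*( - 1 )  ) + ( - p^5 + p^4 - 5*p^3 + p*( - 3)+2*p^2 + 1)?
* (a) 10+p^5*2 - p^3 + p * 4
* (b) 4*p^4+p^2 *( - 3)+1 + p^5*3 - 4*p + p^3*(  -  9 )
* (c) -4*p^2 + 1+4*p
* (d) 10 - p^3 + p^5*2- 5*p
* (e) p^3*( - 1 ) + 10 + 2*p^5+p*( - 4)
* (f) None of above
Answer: e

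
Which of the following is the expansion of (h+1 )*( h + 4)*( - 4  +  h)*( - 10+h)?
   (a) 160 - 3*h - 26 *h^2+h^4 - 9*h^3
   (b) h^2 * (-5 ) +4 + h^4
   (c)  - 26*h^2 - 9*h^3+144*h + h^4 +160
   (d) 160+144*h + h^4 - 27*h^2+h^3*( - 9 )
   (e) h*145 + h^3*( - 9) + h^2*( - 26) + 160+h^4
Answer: c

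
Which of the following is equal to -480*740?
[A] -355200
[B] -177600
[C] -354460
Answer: A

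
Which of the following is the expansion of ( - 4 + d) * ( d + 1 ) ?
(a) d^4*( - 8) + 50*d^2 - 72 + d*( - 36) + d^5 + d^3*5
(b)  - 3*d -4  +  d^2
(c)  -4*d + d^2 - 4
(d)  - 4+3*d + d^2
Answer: b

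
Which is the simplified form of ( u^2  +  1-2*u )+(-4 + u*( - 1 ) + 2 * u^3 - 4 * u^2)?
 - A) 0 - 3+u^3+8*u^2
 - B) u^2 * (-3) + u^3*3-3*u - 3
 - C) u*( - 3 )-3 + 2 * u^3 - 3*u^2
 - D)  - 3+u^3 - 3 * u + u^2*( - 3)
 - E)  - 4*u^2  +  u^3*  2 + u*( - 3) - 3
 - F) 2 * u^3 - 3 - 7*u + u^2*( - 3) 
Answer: C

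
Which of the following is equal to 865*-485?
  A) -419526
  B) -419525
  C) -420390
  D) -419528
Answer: B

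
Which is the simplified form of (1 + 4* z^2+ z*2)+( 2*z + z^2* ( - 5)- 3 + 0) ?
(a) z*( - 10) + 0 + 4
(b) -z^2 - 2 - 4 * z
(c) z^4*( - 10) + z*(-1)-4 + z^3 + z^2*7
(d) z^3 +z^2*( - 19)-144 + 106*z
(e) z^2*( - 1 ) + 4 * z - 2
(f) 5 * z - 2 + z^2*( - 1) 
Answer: e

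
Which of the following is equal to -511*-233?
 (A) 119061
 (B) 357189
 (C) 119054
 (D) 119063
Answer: D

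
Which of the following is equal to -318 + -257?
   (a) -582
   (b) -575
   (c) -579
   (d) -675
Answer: b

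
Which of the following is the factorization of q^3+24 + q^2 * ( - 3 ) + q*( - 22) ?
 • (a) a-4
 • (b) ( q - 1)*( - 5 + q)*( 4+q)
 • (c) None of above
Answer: c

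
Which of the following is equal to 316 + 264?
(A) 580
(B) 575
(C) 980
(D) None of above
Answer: A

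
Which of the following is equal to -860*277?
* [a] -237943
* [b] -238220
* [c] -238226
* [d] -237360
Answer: b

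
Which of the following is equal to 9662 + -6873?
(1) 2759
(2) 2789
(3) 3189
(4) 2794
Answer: 2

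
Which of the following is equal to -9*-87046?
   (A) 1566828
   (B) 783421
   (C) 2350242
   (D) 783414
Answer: D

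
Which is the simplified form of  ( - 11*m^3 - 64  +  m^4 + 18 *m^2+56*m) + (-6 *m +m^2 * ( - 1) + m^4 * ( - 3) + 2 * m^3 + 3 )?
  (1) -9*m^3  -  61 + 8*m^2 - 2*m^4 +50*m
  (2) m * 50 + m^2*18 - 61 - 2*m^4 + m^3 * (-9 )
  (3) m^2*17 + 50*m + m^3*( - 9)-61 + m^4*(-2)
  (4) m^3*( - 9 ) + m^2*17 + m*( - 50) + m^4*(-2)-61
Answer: 3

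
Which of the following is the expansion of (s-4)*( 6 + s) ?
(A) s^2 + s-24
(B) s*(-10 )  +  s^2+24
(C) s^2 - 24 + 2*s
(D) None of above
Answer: C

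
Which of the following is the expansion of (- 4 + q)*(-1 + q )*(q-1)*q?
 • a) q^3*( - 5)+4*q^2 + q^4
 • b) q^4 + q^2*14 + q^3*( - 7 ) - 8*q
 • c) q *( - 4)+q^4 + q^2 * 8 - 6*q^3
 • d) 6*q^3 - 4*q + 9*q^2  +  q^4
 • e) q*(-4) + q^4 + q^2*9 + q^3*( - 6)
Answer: e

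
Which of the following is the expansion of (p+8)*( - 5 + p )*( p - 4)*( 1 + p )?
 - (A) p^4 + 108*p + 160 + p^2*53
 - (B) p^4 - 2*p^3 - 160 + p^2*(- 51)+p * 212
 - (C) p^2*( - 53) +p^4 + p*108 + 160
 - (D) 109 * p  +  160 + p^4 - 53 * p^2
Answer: C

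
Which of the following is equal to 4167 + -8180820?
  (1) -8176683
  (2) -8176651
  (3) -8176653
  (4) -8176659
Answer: 3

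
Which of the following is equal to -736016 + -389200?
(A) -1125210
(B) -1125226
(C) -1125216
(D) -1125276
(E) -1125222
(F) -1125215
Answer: C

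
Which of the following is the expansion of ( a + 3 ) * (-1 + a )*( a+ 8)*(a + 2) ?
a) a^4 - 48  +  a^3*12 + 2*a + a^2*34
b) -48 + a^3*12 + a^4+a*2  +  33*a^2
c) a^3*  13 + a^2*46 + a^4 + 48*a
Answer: b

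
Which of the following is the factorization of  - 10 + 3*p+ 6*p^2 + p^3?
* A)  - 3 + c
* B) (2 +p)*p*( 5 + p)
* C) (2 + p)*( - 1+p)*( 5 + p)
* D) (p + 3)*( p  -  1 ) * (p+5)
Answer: C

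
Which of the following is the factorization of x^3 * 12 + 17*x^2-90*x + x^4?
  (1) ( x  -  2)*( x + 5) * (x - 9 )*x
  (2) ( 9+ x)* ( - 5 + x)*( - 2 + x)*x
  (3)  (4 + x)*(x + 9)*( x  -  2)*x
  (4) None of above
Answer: 4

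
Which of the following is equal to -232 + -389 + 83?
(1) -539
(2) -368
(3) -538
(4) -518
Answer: 3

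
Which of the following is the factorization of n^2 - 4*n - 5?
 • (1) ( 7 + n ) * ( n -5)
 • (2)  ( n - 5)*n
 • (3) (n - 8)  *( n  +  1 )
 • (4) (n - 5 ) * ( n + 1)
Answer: 4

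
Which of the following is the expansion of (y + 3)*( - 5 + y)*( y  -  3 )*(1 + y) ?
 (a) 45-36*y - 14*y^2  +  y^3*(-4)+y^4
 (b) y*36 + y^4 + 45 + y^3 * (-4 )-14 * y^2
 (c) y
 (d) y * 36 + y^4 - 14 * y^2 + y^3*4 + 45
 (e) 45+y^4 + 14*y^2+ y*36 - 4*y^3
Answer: b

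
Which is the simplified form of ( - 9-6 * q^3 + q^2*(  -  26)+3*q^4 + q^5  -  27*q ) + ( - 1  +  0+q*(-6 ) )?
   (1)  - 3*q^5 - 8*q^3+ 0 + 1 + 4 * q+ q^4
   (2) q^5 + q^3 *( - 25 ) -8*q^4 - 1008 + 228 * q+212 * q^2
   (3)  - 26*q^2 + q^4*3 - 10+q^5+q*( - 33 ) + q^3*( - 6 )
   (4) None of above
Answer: 3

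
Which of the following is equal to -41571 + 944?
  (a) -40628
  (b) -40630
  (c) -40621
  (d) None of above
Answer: d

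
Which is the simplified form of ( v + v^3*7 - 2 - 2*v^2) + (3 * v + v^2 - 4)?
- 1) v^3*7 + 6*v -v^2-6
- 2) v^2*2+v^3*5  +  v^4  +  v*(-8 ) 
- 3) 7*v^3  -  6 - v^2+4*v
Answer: 3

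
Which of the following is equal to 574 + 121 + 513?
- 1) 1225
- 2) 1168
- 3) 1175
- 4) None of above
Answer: 4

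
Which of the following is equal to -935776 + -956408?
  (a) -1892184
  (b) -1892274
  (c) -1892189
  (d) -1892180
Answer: a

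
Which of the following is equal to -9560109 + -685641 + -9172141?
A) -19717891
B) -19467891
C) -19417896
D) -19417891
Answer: D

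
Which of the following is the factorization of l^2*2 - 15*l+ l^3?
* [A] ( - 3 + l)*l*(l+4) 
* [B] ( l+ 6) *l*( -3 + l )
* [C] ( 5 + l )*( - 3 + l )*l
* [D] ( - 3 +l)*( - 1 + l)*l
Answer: C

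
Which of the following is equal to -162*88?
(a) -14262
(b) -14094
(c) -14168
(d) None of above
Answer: d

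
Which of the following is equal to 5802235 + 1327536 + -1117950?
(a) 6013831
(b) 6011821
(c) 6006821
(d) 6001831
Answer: b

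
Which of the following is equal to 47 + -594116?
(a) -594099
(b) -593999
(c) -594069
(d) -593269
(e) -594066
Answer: c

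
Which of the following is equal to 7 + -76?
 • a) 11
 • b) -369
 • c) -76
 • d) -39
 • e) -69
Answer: e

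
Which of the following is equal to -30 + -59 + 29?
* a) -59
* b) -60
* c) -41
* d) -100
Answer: b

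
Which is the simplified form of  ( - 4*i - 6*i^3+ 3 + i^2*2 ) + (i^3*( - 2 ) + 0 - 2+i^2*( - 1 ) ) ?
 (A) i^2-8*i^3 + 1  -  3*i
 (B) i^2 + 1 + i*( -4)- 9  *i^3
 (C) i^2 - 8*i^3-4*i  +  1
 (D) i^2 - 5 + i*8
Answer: C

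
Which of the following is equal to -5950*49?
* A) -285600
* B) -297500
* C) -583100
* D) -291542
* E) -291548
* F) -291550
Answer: F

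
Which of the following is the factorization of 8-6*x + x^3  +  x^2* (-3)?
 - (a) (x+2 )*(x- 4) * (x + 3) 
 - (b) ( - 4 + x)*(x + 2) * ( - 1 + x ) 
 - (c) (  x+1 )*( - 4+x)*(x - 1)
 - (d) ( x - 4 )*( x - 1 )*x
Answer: b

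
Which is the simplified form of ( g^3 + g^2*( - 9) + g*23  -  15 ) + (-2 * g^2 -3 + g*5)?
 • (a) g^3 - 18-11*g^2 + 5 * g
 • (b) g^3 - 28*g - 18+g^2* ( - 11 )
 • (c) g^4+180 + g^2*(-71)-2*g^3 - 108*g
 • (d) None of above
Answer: d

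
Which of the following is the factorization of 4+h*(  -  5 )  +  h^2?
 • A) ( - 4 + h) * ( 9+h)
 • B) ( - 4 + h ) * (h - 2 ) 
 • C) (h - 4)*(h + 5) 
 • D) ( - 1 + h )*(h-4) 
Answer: D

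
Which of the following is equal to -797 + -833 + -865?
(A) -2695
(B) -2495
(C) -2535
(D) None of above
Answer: B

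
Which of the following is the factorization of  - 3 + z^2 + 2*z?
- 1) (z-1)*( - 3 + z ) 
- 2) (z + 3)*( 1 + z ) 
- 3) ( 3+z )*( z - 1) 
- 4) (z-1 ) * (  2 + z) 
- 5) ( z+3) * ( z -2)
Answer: 3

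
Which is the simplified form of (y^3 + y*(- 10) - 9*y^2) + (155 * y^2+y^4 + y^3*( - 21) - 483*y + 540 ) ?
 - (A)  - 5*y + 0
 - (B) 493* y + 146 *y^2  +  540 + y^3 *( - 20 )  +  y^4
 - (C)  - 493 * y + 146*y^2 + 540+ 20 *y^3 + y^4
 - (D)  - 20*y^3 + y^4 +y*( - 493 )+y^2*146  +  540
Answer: D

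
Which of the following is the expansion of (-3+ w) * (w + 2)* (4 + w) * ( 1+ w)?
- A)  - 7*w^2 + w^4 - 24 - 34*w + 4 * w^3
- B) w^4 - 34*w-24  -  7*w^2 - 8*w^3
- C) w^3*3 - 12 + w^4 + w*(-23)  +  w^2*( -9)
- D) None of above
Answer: A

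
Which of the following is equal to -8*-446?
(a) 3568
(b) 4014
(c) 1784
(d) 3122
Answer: a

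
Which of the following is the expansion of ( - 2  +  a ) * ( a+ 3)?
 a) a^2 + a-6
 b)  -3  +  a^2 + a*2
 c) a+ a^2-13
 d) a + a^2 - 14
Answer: a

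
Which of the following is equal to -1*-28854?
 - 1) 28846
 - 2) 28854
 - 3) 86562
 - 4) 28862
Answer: 2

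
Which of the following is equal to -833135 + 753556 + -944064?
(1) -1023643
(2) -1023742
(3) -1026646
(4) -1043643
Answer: 1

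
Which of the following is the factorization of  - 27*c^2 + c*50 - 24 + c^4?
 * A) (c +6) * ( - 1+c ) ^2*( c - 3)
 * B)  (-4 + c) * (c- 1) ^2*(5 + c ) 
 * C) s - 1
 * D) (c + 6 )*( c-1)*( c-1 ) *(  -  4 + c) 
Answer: D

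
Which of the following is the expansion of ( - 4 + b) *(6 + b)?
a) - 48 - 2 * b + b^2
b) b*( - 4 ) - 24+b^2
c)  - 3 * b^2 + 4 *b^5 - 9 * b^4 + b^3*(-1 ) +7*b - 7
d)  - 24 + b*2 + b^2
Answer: d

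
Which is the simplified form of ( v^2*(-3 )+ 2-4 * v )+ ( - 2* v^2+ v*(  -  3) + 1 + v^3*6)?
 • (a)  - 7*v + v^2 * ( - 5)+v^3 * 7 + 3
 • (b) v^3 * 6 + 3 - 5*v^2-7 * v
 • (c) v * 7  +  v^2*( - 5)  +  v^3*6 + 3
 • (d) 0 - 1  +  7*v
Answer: b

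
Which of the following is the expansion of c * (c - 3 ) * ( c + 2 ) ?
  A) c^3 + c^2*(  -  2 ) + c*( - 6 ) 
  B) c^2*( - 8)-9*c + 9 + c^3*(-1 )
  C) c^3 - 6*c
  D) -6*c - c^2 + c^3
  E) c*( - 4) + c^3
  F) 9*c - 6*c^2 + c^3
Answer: D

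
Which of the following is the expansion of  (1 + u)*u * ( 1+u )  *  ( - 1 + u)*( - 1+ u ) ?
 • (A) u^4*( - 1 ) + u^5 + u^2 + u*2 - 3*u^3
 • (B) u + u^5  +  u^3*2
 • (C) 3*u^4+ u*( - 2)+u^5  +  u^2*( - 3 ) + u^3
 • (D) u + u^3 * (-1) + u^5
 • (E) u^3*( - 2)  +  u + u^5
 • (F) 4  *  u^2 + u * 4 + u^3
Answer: E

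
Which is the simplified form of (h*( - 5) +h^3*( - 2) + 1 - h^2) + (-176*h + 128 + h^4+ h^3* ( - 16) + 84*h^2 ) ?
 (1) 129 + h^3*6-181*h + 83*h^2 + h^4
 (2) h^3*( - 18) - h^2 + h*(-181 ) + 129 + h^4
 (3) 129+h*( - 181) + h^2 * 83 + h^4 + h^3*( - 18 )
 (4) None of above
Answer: 3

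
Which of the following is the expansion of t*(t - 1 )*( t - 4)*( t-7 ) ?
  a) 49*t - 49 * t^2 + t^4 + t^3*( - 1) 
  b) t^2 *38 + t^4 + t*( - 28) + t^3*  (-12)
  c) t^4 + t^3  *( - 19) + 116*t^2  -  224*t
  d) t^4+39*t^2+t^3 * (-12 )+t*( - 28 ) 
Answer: d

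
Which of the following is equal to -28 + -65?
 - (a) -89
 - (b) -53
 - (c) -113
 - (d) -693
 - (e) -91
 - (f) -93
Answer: f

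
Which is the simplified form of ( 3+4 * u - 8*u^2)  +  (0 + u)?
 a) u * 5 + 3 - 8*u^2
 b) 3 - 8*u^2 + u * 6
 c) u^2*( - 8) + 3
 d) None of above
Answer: a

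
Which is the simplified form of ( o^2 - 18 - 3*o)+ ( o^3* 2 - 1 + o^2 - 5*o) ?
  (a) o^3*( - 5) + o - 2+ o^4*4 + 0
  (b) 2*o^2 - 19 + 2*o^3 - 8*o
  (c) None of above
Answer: b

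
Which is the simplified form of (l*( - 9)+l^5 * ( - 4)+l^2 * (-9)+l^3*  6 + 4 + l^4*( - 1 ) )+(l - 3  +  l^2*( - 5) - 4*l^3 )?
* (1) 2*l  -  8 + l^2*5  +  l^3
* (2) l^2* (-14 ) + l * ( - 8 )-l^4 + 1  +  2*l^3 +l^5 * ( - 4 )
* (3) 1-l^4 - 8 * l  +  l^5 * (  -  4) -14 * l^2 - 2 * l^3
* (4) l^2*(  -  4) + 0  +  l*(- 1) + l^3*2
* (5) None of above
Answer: 2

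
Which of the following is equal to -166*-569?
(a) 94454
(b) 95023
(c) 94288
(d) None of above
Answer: a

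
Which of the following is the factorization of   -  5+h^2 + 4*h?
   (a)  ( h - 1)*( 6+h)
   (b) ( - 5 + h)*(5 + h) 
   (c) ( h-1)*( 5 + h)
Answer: c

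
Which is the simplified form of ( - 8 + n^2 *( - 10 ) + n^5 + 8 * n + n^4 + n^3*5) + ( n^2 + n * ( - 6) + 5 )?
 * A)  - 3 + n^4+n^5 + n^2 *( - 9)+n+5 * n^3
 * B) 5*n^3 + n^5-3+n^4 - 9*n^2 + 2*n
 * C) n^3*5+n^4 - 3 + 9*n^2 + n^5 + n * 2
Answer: B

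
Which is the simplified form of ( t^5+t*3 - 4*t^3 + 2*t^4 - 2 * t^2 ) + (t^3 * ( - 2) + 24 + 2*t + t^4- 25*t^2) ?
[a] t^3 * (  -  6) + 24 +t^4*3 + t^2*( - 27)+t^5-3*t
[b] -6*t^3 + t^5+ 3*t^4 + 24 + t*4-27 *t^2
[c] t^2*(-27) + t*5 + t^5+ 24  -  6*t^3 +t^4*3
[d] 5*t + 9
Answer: c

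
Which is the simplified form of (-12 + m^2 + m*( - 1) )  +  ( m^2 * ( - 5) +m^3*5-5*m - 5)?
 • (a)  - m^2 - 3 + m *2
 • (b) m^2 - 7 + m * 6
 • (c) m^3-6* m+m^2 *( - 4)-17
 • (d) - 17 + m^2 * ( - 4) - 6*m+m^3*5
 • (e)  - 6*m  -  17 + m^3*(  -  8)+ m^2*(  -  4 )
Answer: d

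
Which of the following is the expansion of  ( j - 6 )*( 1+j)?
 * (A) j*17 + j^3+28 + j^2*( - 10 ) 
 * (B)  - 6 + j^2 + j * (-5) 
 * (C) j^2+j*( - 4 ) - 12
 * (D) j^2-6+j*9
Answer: B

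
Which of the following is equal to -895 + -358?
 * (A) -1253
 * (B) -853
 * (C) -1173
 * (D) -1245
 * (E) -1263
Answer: A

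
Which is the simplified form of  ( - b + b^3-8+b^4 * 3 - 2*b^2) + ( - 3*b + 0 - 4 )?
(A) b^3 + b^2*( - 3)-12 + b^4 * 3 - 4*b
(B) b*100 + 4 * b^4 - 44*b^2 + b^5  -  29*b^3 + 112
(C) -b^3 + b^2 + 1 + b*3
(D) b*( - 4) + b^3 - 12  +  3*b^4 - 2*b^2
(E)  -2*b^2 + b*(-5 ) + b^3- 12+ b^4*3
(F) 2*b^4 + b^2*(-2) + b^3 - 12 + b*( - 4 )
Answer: D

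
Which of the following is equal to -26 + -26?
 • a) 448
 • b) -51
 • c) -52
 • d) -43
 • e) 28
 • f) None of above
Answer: c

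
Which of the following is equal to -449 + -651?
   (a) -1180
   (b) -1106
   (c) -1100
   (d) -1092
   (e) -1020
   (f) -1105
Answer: c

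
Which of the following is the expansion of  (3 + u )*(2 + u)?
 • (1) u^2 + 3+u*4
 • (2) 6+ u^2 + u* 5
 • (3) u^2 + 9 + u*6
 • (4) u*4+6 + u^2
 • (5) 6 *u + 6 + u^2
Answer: 2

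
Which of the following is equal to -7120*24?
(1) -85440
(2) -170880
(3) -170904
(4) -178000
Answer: 2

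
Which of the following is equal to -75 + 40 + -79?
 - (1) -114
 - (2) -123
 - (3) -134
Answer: 1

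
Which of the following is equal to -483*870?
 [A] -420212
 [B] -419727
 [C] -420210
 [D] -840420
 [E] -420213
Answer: C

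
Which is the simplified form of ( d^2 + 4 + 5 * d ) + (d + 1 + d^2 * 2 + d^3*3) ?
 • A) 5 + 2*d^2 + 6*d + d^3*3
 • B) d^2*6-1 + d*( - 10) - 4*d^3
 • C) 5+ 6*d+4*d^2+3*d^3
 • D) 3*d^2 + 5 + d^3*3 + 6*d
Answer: D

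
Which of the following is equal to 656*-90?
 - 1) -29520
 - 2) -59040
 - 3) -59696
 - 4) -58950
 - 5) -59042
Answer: 2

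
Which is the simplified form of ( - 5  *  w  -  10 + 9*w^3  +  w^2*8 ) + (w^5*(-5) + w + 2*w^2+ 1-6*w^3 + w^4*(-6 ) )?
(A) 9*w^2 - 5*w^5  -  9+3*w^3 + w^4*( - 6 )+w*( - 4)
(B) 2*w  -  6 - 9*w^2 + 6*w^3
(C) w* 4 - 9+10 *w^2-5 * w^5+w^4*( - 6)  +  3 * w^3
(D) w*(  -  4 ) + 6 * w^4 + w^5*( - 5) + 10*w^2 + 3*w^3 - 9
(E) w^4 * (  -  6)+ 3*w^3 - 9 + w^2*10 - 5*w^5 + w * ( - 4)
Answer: E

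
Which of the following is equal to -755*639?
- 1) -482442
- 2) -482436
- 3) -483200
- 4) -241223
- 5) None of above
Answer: 5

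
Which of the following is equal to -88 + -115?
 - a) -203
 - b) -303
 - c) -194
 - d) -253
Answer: a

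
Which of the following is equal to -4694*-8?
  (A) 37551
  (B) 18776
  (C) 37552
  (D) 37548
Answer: C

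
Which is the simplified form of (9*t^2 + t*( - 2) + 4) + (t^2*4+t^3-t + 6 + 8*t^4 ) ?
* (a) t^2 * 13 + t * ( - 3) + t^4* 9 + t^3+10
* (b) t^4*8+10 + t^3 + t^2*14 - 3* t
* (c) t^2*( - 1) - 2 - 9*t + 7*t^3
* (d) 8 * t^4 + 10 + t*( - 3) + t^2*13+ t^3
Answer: d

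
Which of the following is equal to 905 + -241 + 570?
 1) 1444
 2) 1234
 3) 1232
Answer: 2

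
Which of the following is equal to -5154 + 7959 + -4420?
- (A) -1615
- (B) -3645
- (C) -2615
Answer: A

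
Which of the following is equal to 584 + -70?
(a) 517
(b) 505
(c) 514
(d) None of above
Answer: c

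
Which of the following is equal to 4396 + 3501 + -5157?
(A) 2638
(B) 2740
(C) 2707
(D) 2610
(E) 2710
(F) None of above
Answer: B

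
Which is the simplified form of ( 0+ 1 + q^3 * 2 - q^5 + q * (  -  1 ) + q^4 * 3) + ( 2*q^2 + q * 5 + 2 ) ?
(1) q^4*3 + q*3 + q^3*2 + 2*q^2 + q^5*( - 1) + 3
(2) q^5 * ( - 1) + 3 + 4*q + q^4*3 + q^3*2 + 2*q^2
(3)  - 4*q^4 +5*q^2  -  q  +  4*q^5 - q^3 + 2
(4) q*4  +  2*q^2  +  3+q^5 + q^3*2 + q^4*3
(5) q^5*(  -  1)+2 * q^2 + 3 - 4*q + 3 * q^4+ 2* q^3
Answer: 2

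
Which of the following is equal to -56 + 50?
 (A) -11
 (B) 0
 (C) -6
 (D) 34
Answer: C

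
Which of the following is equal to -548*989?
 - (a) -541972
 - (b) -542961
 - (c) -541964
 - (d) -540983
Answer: a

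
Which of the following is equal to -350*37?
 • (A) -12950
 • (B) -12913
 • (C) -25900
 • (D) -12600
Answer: A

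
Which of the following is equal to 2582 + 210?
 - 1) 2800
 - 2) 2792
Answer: 2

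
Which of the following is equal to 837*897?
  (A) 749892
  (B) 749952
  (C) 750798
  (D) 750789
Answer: D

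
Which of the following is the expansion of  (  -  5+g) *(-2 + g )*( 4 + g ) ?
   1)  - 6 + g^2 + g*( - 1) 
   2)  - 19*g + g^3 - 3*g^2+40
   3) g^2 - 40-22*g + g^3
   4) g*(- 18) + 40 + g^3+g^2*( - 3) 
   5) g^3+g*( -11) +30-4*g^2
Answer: 4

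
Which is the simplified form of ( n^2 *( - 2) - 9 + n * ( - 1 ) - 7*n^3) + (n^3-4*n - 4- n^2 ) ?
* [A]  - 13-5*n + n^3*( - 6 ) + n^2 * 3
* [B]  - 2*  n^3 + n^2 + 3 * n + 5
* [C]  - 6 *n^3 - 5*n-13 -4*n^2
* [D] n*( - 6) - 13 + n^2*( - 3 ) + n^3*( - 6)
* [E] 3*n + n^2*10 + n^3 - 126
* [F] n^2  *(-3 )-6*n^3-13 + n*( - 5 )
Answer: F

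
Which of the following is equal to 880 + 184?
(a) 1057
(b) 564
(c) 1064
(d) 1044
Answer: c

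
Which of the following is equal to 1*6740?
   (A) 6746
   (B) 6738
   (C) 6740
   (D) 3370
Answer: C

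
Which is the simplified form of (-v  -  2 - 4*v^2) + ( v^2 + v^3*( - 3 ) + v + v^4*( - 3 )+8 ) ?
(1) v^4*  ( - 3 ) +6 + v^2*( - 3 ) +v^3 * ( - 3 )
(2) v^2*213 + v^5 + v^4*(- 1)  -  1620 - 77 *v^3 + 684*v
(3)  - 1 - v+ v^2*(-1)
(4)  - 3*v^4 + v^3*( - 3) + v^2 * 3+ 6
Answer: 1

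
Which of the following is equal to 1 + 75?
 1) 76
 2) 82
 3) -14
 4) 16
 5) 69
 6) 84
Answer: 1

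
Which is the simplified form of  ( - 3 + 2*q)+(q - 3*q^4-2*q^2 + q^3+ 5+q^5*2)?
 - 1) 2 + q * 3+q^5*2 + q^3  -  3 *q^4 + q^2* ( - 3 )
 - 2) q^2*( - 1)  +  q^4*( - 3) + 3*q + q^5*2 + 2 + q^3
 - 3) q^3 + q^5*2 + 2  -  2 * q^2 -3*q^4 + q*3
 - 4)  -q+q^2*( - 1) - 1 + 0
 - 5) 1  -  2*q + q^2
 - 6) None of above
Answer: 3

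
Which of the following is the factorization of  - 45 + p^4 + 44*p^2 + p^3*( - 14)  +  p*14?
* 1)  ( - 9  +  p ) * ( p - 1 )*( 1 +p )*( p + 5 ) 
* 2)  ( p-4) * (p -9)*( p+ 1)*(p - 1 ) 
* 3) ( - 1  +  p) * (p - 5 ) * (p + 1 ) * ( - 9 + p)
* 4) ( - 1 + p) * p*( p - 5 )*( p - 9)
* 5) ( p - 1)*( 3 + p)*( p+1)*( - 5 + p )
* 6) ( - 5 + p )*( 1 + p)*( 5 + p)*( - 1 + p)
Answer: 3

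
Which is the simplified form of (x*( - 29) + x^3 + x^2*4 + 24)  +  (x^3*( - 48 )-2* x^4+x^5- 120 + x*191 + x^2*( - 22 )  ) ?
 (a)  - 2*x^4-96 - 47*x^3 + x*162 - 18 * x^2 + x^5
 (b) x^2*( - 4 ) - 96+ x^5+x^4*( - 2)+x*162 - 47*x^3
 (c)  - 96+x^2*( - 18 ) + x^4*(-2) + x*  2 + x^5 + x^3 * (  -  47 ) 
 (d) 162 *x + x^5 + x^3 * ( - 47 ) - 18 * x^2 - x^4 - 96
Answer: a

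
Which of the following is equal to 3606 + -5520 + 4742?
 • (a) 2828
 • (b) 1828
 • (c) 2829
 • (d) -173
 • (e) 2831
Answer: a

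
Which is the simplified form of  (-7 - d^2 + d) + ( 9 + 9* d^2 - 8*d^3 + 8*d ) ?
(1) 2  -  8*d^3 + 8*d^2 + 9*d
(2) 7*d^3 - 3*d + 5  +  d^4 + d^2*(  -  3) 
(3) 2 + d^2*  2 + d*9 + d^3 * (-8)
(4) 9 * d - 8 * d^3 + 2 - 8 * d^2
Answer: 1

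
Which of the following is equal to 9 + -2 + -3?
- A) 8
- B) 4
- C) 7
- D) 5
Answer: B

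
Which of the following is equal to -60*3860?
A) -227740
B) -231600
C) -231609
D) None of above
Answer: B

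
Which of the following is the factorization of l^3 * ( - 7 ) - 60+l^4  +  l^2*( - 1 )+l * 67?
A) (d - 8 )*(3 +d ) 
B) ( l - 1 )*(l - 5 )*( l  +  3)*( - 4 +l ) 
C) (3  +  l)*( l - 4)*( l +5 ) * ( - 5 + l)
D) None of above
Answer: B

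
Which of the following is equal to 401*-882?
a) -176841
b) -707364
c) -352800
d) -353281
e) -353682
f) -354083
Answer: e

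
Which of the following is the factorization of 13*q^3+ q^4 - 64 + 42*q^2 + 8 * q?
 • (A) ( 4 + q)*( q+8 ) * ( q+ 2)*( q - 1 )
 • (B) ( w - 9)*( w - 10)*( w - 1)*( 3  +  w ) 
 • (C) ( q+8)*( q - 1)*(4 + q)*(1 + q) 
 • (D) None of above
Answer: A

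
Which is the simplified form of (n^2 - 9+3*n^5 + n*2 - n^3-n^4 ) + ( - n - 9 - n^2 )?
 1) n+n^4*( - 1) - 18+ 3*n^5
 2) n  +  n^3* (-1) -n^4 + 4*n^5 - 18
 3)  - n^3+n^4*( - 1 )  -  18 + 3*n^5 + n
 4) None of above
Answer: 3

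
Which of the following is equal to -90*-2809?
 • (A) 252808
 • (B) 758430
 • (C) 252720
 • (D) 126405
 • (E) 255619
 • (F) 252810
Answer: F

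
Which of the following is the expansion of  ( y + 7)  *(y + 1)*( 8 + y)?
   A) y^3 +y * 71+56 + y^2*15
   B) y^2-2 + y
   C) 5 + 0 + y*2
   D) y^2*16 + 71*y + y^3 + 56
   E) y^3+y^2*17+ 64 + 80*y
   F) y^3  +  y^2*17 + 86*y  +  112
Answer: D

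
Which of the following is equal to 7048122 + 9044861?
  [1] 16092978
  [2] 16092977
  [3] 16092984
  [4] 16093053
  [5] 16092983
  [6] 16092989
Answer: 5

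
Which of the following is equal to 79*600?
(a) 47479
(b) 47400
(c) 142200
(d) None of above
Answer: b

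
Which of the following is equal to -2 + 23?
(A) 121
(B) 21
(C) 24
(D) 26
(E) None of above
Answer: B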